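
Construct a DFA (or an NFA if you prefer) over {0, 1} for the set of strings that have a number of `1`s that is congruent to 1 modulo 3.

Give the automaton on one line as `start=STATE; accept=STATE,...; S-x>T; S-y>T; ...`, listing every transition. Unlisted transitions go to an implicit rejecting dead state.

start=S0; accept=S1; S0-0>S0; S0-1>S1; S1-0>S1; S1-1>S2; S2-0>S2; S2-1>S0

Keep the running count of `1`s modulo 3: each `1` advances along the cycle S0 → S1 → S2 → S0 while other symbols loop. Accept at S1.
With 3 states:
        0   1  
>  S0   S0  S1 
 * S1   S1  S2 
   S2   S2  S0 
(> = start, * = accepting)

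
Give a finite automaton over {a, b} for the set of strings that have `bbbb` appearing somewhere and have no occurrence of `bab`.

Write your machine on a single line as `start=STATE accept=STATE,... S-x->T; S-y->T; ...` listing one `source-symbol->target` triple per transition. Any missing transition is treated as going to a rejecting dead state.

start=q0; accept=q8,q10,q12; q0-a->q0; q0-b->q1; q1-a->q2; q1-b->q3; q2-a->q0; q2-b->q4; q3-a->q2; q3-b->q5; q4-a->q6; q4-b->q7; q5-a->q2; q5-b->q8; q6-a->q6; q6-b->q4; q7-a->q6; q7-b->q9; q8-a->q10; q8-b->q8; q9-a->q6; q9-b->q11; q10-a->q12; q10-b->q11; q11-a->q11; q11-b->q11; q12-a->q12; q12-b->q8

Build one automaton per condition and run them in lockstep. The first has 5 states tracking whether and how much of `bbbb` has been seen; the second has 4 states tracking partial matches of the forbidden pattern `bab`. A product state is a pair (one from each), accepting exactly when both do.
13 states suffice.
          a    b  
>  q0     q0   q1 
   q1     q2   q3 
   q2     q0   q4 
   q3     q2   q5 
   q4     q6   q7 
   q5     q2   q8 
   q6     q6   q4 
   q7     q6   q9 
 * q8    q10   q8 
   q9     q6  q11 
 * q10   q12  q11 
   q11   q11  q11 
 * q12   q12   q8 
(> = start, * = accepting)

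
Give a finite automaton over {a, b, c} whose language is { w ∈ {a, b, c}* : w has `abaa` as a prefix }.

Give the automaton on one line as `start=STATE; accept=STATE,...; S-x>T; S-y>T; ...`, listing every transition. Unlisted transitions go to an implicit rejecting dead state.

Check the first 4 symbols one by one: q0 through q3 record how many have matched `abaa` so far; any wrong symbol goes to the dead state q5. After all 4 match we enter the accepting sink q4.
        a   b   c  
>  q0   q1  q5  q5 
   q1   q5  q2  q5 
   q2   q3  q5  q5 
   q3   q4  q5  q5 
 * q4   q4  q4  q4 
   q5   q5  q5  q5 
(> = start, * = accepting)

start=q0; accept=q4; q0-a>q1; q0-b>q5; q0-c>q5; q1-a>q5; q1-b>q2; q1-c>q5; q2-a>q3; q2-b>q5; q2-c>q5; q3-a>q4; q3-b>q5; q3-c>q5; q4-a>q4; q4-b>q4; q4-c>q4; q5-a>q5; q5-b>q5; q5-c>q5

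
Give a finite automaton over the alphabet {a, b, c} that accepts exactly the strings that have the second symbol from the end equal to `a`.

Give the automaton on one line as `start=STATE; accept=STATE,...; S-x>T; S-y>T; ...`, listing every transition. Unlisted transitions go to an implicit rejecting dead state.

A DFA must remember the last 2 symbols (since which symbol is second-to-last isn't known until the input ends). Use one state per possible window of the last ≤2 symbols; accept from those whose window starts with `a`.
With 13 states:
          a    b    c  
>  q0     q1   q2   q3 
   q1     q4   q5   q6 
   q2     q7   q8   q9 
   q3    q10  q11  q12 
 * q4     q4   q5   q6 
 * q5     q7   q8   q9 
 * q6    q10  q11  q12 
   q7     q4   q5   q6 
   q8     q7   q8   q9 
   q9    q10  q11  q12 
   q10    q4   q5   q6 
   q11    q7   q8   q9 
   q12   q10  q11  q12 
(> = start, * = accepting)

start=q0; accept=q4,q5,q6; q0-a>q1; q0-b>q2; q0-c>q3; q1-a>q4; q1-b>q5; q1-c>q6; q2-a>q7; q2-b>q8; q2-c>q9; q3-a>q10; q3-b>q11; q3-c>q12; q4-a>q4; q4-b>q5; q4-c>q6; q5-a>q7; q5-b>q8; q5-c>q9; q6-a>q10; q6-b>q11; q6-c>q12; q7-a>q4; q7-b>q5; q7-c>q6; q8-a>q7; q8-b>q8; q8-c>q9; q9-a>q10; q9-b>q11; q9-c>q12; q10-a>q4; q10-b>q5; q10-c>q6; q11-a>q7; q11-b>q8; q11-c>q9; q12-a>q10; q12-b>q11; q12-c>q12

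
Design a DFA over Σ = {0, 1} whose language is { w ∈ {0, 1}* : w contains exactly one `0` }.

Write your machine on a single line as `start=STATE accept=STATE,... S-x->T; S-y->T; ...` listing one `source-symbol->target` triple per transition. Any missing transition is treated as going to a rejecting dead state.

Count `0`s, saturating at 2: state q0 means no `0` yet, q1 means one `0` seen, q2 means more than one. Each `0` increments (capped at q2); other symbols loop. Accept from {q1}.
A 3-state machine:
        0   1  
>  q0   q1  q0 
 * q1   q2  q1 
   q2   q2  q2 
(> = start, * = accepting)

start=q0; accept=q1; q0-0->q1; q0-1->q0; q1-0->q2; q1-1->q1; q2-0->q2; q2-1->q2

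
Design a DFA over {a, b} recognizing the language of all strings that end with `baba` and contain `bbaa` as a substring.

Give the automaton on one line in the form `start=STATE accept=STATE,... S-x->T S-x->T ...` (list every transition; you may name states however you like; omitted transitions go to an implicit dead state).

Build one automaton per condition and run them in lockstep. The first has 5 states tracking how much of the suffix `baba` has currently been matched; the second has 5 states tracking whether and how much of `bbaa` has been seen. A product state is a pair (one from each), accepting exactly when both do. After merging equivalent states the machine shrinks.
A 9-state machine:
        a   b  
>  S0   S0  S1 
   S1   S0  S2 
   S2   S3  S2 
   S3   S4  S1 
   S4   S4  S5 
   S5   S6  S5 
   S6   S4  S7 
   S7   S8  S5 
 * S8   S4  S7 
(> = start, * = accepting)

start=S0 accept=S8 S0-a->S0 S0-b->S1 S1-a->S0 S1-b->S2 S2-a->S3 S2-b->S2 S3-a->S4 S3-b->S1 S4-a->S4 S4-b->S5 S5-a->S6 S5-b->S5 S6-a->S4 S6-b->S7 S7-a->S8 S7-b->S5 S8-a->S4 S8-b->S7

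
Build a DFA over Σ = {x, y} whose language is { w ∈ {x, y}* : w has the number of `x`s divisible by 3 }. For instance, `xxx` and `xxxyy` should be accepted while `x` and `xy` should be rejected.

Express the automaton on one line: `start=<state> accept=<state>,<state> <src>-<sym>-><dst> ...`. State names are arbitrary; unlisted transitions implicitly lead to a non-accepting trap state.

The only thing that matters is how many `x`s have appeared, reduced mod 3. Use one state per residue: s0 for 0, …, s2 for 2. Reading `x` moves to the next residue; anything else stays put. s0 is accepting.
A 3-state machine:
        x   y  
>* s0   s1  s0 
   s1   s2  s1 
   s2   s0  s2 
(> = start, * = accepting)

start=s0 accept=s0 s0-x->s1 s0-y->s0 s1-x->s2 s1-y->s1 s2-x->s0 s2-y->s2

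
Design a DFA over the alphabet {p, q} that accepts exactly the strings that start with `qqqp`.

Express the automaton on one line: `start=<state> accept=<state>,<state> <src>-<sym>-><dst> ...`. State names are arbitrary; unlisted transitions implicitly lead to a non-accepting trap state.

start=s0 accept=s4 s0-p->s5 s0-q->s1 s1-p->s5 s1-q->s2 s2-p->s5 s2-q->s3 s3-p->s4 s3-q->s5 s4-p->s4 s4-q->s4 s5-p->s5 s5-q->s5

Check the first 4 symbols one by one: s0 through s3 record how many have matched `qqqp` so far; any wrong symbol goes to the dead state s5. After all 4 match we enter the accepting sink s4.
6 states suffice.
        p   q  
>  s0   s5  s1 
   s1   s5  s2 
   s2   s5  s3 
   s3   s4  s5 
 * s4   s4  s4 
   s5   s5  s5 
(> = start, * = accepting)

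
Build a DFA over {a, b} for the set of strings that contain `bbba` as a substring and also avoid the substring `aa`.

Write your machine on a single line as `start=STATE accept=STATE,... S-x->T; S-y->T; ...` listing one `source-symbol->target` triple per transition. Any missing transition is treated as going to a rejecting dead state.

Handle the two conditions separately and then intersect. One (5 states) tracks whether and how much of `bbba` has been seen; the other (3 states) tracks partial matches of the forbidden pattern `aa`. Each combined state is a pair, one component from each; accept when both components accept. Equivalent product states are then merged.
8 states suffice.
        a   b  
>  q0   q1  q2 
   q1   q3  q2 
   q2   q1  q4 
   q3   q3  q3 
   q4   q1  q5 
   q5   q6  q5 
 * q6   q3  q7 
 * q7   q6  q7 
(> = start, * = accepting)

start=q0; accept=q6,q7; q0-a->q1; q0-b->q2; q1-a->q3; q1-b->q2; q2-a->q1; q2-b->q4; q3-a->q3; q3-b->q3; q4-a->q1; q4-b->q5; q5-a->q6; q5-b->q5; q6-a->q3; q6-b->q7; q7-a->q6; q7-b->q7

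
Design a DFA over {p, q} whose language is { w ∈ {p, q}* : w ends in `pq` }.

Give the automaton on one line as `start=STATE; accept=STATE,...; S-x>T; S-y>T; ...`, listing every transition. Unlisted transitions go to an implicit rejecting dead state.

Remember how much of `pq` the current input suffix matches. State A means no match yet; B means the last symbol is `p`; C means the last 2 symbols are `pq`. Only C accepts. On a mismatch, fall back to the longest proper suffix that is still a prefix of `pq`.
3 states suffice.
       p  q 
>  A   B  A 
   B   B  C 
 * C   B  A 
(> = start, * = accepting)

start=A; accept=C; A-p>B; A-q>A; B-p>B; B-q>C; C-p>B; C-q>A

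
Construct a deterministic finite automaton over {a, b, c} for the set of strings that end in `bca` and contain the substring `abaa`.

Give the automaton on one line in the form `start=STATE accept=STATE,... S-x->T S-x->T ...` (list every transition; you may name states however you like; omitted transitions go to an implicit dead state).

Handle the two conditions separately and then intersect. One (4 states) tracks how much of the suffix `bca` has currently been matched; the other (5 states) tracks whether and how much of `abaa` has been seen. Each combined state is a pair, one component from each; accept when both components accept.
          a    b    c  
>  q0     q1   q2   q0 
   q1     q1   q3   q0 
   q2     q1   q2   q4 
   q3     q5   q2   q4 
   q4     q6   q2   q0 
   q5     q7   q3   q0 
   q6     q1   q3   q0 
   q7     q7   q8   q7 
   q8     q7   q8   q9 
   q9    q10   q8   q7 
 * q10    q7   q8   q7 
(> = start, * = accepting)

start=q0 accept=q10 q0-a->q1 q0-b->q2 q0-c->q0 q1-a->q1 q1-b->q3 q1-c->q0 q2-a->q1 q2-b->q2 q2-c->q4 q3-a->q5 q3-b->q2 q3-c->q4 q4-a->q6 q4-b->q2 q4-c->q0 q5-a->q7 q5-b->q3 q5-c->q0 q6-a->q1 q6-b->q3 q6-c->q0 q7-a->q7 q7-b->q8 q7-c->q7 q8-a->q7 q8-b->q8 q8-c->q9 q9-a->q10 q9-b->q8 q9-c->q7 q10-a->q7 q10-b->q8 q10-c->q7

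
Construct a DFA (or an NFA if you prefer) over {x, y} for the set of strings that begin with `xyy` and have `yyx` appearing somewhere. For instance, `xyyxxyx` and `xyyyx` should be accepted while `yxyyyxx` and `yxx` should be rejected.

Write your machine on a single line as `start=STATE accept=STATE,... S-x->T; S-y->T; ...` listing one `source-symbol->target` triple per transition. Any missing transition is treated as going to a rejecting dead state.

Handle the two conditions separately and then intersect. The first has 5 states tracking whether the input so far still matches the prefix `xyy`; the second has 4 states tracking whether and how much of `yyx` has been seen. A product state is a pair (one from each), accepting exactly when both do.
        x   y  
>  S0   S1  S2 
   S1   S3  S4 
   S2   S3  S5 
   S3   S3  S2 
   S4   S3  S6 
   S5   S7  S5 
   S6   S8  S6 
   S7   S7  S7 
 * S8   S8  S8 
(> = start, * = accepting)

start=S0; accept=S8; S0-x->S1; S0-y->S2; S1-x->S3; S1-y->S4; S2-x->S3; S2-y->S5; S3-x->S3; S3-y->S2; S4-x->S3; S4-y->S6; S5-x->S7; S5-y->S5; S6-x->S8; S6-y->S6; S7-x->S7; S7-y->S7; S8-x->S8; S8-y->S8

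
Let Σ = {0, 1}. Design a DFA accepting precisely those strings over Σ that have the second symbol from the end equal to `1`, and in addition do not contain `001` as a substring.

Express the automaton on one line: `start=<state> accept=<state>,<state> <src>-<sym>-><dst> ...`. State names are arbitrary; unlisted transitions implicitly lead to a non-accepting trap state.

Build one automaton per condition and run them in lockstep. One (7 states) tracks the last 2 symbols read; the other (4 states) tracks partial matches of the forbidden pattern `001`. Each combined state is a pair, one component from each; accept when both components accept.
An 11-state machine:
          0    1  
>  s0     s1   s2 
   s1     s3   s4 
   s2     s5   s6 
   s3     s3   s7 
   s4     s5   s6 
 * s5     s3   s4 
 * s6     s5   s6 
   s7     s8   s9 
   s8    s10   s7 
   s9     s8   s9 
   s10   s10   s7 
(> = start, * = accepting)

start=s0 accept=s5,s6 s0-0->s1 s0-1->s2 s1-0->s3 s1-1->s4 s2-0->s5 s2-1->s6 s3-0->s3 s3-1->s7 s4-0->s5 s4-1->s6 s5-0->s3 s5-1->s4 s6-0->s5 s6-1->s6 s7-0->s8 s7-1->s9 s8-0->s10 s8-1->s7 s9-0->s8 s9-1->s9 s10-0->s10 s10-1->s7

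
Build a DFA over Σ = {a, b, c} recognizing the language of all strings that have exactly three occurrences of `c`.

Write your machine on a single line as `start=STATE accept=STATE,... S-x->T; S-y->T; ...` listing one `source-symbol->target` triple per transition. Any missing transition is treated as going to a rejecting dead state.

Count `c`s, saturating at 4: states S0 through S3 mean 0 through 3 `c`s seen; S4 means more than 3. Each `c` increments (capped at S4); other symbols loop. Accept from {S3}.
With 5 states:
        a   b   c  
>  S0   S0  S0  S1 
   S1   S1  S1  S2 
   S2   S2  S2  S3 
 * S3   S3  S3  S4 
   S4   S4  S4  S4 
(> = start, * = accepting)

start=S0; accept=S3; S0-a->S0; S0-b->S0; S0-c->S1; S1-a->S1; S1-b->S1; S1-c->S2; S2-a->S2; S2-b->S2; S2-c->S3; S3-a->S3; S3-b->S3; S3-c->S4; S4-a->S4; S4-b->S4; S4-c->S4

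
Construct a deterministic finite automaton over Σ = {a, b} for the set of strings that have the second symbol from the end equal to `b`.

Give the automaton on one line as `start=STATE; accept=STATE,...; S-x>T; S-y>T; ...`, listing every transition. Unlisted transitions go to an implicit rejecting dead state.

A DFA must remember the last 2 symbols (since which symbol is second-to-last isn't known until the input ends). Use one state per possible window of the last ≤2 symbols; accept from those whose window starts with `b`.
A 7-state machine:
        a   b  
>  q0   q1  q2 
   q1   q3  q4 
   q2   q5  q6 
   q3   q3  q4 
   q4   q5  q6 
 * q5   q3  q4 
 * q6   q5  q6 
(> = start, * = accepting)

start=q0; accept=q5,q6; q0-a>q1; q0-b>q2; q1-a>q3; q1-b>q4; q2-a>q5; q2-b>q6; q3-a>q3; q3-b>q4; q4-a>q5; q4-b>q6; q5-a>q3; q5-b>q4; q6-a>q5; q6-b>q6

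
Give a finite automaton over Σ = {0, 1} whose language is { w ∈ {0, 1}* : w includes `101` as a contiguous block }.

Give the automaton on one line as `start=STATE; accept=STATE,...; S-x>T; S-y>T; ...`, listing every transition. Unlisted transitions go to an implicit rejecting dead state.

States s0..s2 record the length of the longest prefix of `101` that matches the current input suffix. Reaching s3 means `101` has been seen, and we stay there forever. Accept from s3.
A 4-state machine:
        0   1  
>  s0   s0  s1 
   s1   s2  s1 
   s2   s0  s3 
 * s3   s3  s3 
(> = start, * = accepting)

start=s0; accept=s3; s0-0>s0; s0-1>s1; s1-0>s2; s1-1>s1; s2-0>s0; s2-1>s3; s3-0>s3; s3-1>s3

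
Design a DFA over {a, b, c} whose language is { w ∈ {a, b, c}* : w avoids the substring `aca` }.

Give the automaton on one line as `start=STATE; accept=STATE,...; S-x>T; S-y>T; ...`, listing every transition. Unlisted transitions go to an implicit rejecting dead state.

Track partial matches of the forbidden pattern `aca`. State q3 is a dead state reached once `aca` has occurred; every other state accepts. q0 means no part of `aca` is currently matched.
A 4-state machine:
        a   b   c  
>* q0   q1  q0  q0 
 * q1   q1  q0  q2 
 * q2   q3  q0  q0 
   q3   q3  q3  q3 
(> = start, * = accepting)

start=q0; accept=q0,q1,q2; q0-a>q1; q0-b>q0; q0-c>q0; q1-a>q1; q1-b>q0; q1-c>q2; q2-a>q3; q2-b>q0; q2-c>q0; q3-a>q3; q3-b>q3; q3-c>q3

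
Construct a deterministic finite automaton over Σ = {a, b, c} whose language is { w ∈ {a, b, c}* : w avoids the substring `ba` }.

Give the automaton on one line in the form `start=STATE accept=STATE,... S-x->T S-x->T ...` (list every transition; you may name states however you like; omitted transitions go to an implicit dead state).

start=q0 accept=q0,q1 q0-a->q0 q0-b->q1 q0-c->q0 q1-a->q2 q1-b->q1 q1-c->q0 q2-a->q2 q2-b->q2 q2-c->q2

Track partial matches of the forbidden pattern `ba`. State q2 is a dead state reached once `ba` has occurred; every other state accepts. q0 means no part of `ba` is currently matched.
A 3-state machine:
        a   b   c  
>* q0   q0  q1  q0 
 * q1   q2  q1  q0 
   q2   q2  q2  q2 
(> = start, * = accepting)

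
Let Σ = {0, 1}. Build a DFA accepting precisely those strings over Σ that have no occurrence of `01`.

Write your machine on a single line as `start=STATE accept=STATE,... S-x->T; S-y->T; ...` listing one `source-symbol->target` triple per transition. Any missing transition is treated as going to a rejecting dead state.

start=q0; accept=q0,q1; q0-0->q1; q0-1->q0; q1-0->q1; q1-1->q2; q2-0->q2; q2-1->q2

This is the complement of 'contains `01`'. Use the same substring-matching states — q0 through q2 holding how much of `01` has just been matched — but flip the accepting set: everything except the trap q2 accepts.
3 states suffice.
        0   1  
>* q0   q1  q0 
 * q1   q1  q2 
   q2   q2  q2 
(> = start, * = accepting)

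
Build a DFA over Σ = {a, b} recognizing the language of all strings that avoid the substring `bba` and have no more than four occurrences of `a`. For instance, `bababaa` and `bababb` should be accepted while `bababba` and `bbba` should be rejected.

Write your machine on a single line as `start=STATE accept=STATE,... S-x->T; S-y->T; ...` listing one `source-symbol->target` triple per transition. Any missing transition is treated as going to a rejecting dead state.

Handle the two conditions separately and then intersect. One (4 states) tracks partial matches of the forbidden pattern `bba`; the other (6 states) tracks the count of `a`s, saturating at 5. Each combined state is a pair, one component from each; accept when both components accept.
With 23 states:
          a    b  
>* q0     q1   q2 
 * q1     q3   q4 
 * q2     q1   q5 
 * q3     q6   q7 
 * q4     q3   q8 
 * q5     q9   q5 
 * q6    q10  q11 
 * q7     q6  q12 
 * q8    q13   q8 
   q9    q13   q9 
 * q10   q14  q15 
 * q11   q10  q16 
 * q12   q17  q12 
   q13   q17  q13 
   q14   q14  q18 
 * q15   q14  q19 
 * q16   q20  q16 
   q17   q20  q17 
   q18   q14  q21 
 * q19   q22  q19 
   q20   q22  q20 
   q21   q22  q21 
   q22   q22  q22 
(> = start, * = accepting)

start=q0; accept=q0,q1,q2,q3,q4,q5,q6,q7,q8,q10,q11,q12,q15,q16,q19; q0-a->q1; q0-b->q2; q1-a->q3; q1-b->q4; q2-a->q1; q2-b->q5; q3-a->q6; q3-b->q7; q4-a->q3; q4-b->q8; q5-a->q9; q5-b->q5; q6-a->q10; q6-b->q11; q7-a->q6; q7-b->q12; q8-a->q13; q8-b->q8; q9-a->q13; q9-b->q9; q10-a->q14; q10-b->q15; q11-a->q10; q11-b->q16; q12-a->q17; q12-b->q12; q13-a->q17; q13-b->q13; q14-a->q14; q14-b->q18; q15-a->q14; q15-b->q19; q16-a->q20; q16-b->q16; q17-a->q20; q17-b->q17; q18-a->q14; q18-b->q21; q19-a->q22; q19-b->q19; q20-a->q22; q20-b->q20; q21-a->q22; q21-b->q21; q22-a->q22; q22-b->q22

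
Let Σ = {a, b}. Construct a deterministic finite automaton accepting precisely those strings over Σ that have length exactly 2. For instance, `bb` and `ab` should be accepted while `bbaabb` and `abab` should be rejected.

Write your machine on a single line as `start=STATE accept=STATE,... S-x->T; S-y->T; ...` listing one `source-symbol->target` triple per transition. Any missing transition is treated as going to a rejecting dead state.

start=s0; accept=s2; s0-a->s1; s0-b->s1; s1-a->s2; s1-b->s2; s2-a->s3; s2-b->s3; s3-a->s3; s3-b->s3

Count input length up to 3: every symbol moves from s0 toward s3, which means 'more than 2' and absorbs. Accept from {s2}.
A 4-state machine:
        a   b  
>  s0   s1  s1 
   s1   s2  s2 
 * s2   s3  s3 
   s3   s3  s3 
(> = start, * = accepting)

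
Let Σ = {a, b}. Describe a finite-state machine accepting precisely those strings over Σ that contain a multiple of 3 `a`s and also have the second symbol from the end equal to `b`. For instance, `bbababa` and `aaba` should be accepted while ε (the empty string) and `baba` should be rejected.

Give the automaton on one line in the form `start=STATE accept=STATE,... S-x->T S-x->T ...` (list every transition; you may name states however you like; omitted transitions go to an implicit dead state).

start=q0 accept=q4,q6 q0-a->q1 q0-b->q2 q1-a->q3 q1-b->q1 q2-a->q1 q2-b->q4 q3-a->q0 q3-b->q5 q4-a->q1 q4-b->q4 q5-a->q6 q5-b->q5 q6-a->q1 q6-b->q2

Run two small machines in parallel and take their product. The first has 3 states tracking the count of `a`s modulo 3; the second has 7 states tracking the last 2 symbols read. A product state is a pair (one from each), accepting exactly when both do. Minimizing collapses redundant product states.
7 states suffice.
        a   b  
>  q0   q1  q2 
   q1   q3  q1 
   q2   q1  q4 
   q3   q0  q5 
 * q4   q1  q4 
   q5   q6  q5 
 * q6   q1  q2 
(> = start, * = accepting)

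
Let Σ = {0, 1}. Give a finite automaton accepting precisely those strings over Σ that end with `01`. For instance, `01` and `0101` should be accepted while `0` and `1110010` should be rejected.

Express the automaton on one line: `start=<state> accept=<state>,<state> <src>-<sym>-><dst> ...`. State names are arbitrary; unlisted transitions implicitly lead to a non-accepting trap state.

Remember how much of `01` the current input suffix matches. State A means no match yet; B means the last symbol is `0`; C means the last 2 symbols are `01`. Only C accepts. On a mismatch, fall back to the longest proper suffix that is still a prefix of `01`.
3 states suffice.
       0  1 
>  A   B  A 
   B   B  C 
 * C   B  A 
(> = start, * = accepting)

start=A accept=C A-0->B A-1->A B-0->B B-1->C C-0->B C-1->A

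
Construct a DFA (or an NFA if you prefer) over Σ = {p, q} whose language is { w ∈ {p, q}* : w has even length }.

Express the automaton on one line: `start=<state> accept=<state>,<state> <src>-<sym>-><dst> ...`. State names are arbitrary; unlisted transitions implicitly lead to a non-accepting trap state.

Only the length mod 2 matters, so use a 2-cycle: from any state, every input symbol moves to the next state, wrapping S1 back to S0. Mark S0 accepting.
With 2 states:
        p   q  
>* S0   S1  S1 
   S1   S0  S0 
(> = start, * = accepting)

start=S0 accept=S0 S0-p->S1 S0-q->S1 S1-p->S0 S1-q->S0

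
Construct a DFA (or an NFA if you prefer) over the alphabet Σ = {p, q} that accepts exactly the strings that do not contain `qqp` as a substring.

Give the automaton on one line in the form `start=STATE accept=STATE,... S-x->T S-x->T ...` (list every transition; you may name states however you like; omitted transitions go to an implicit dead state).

start=S0 accept=S0,S1,S2 S0-p->S0 S0-q->S1 S1-p->S0 S1-q->S2 S2-p->S3 S2-q->S2 S3-p->S3 S3-q->S3

Track partial matches of the forbidden pattern `qqp`. State S3 is a dead state reached once `qqp` has occurred; every other state accepts. S0 means no part of `qqp` is currently matched.
A 4-state machine:
        p   q  
>* S0   S0  S1 
 * S1   S0  S2 
 * S2   S3  S2 
   S3   S3  S3 
(> = start, * = accepting)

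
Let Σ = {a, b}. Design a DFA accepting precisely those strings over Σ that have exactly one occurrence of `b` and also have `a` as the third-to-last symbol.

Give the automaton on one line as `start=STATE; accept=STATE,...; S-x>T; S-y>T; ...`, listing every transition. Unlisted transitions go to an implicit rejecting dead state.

start=s0; accept=s7,s8,s10; s0-a>s1; s0-b>s2; s1-a>s3; s1-b>s4; s2-a>s5; s2-b>s6; s3-a>s3; s3-b>s7; s4-a>s8; s4-b>s6; s5-a>s9; s5-b>s6; s6-a>s6; s6-b>s6; s7-a>s8; s7-b>s6; s8-a>s9; s8-b>s6; s9-a>s10; s9-b>s6; s10-a>s10; s10-b>s6

Run two small machines in parallel and take their product. The first has 3 states tracking the count of `b`s, saturating at 2; the second has 15 states tracking the last 3 symbols read. A product state is a pair (one from each), accepting exactly when both do. After merging equivalent states the machine shrinks.
With 11 states:
          a    b  
>  s0     s1   s2 
   s1     s3   s4 
   s2     s5   s6 
   s3     s3   s7 
   s4     s8   s6 
   s5     s9   s6 
   s6     s6   s6 
 * s7     s8   s6 
 * s8     s9   s6 
   s9    s10   s6 
 * s10   s10   s6 
(> = start, * = accepting)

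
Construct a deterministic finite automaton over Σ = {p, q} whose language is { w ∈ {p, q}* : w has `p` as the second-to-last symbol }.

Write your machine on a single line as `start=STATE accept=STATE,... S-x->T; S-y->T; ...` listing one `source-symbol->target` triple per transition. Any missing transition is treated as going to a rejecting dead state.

start=s0; accept=s3,s4; s0-p->s1; s0-q->s2; s1-p->s3; s1-q->s4; s2-p->s5; s2-q->s6; s3-p->s3; s3-q->s4; s4-p->s5; s4-q->s6; s5-p->s3; s5-q->s4; s6-p->s5; s6-q->s6

A DFA must remember the last 2 symbols (since which symbol is second-to-last isn't known until the input ends). Use one state per possible window of the last ≤2 symbols; accept from those whose window starts with `p`.
With 7 states:
        p   q  
>  s0   s1  s2 
   s1   s3  s4 
   s2   s5  s6 
 * s3   s3  s4 
 * s4   s5  s6 
   s5   s3  s4 
   s6   s5  s6 
(> = start, * = accepting)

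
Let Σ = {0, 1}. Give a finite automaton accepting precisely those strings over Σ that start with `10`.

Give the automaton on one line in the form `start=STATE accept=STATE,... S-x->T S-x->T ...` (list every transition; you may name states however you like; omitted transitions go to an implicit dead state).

start=s0 accept=s2 s0-0->s3 s0-1->s1 s1-0->s2 s1-1->s3 s2-0->s2 s2-1->s2 s3-0->s3 s3-1->s3

Walk along `10` while the input agrees: from s0 take `1` to s1, and so on. Any deviation drops to the rejecting sink s3. Once s2 is reached the prefix is confirmed and every continuation is accepted.
        0   1  
>  s0   s3  s1 
   s1   s2  s3 
 * s2   s2  s2 
   s3   s3  s3 
(> = start, * = accepting)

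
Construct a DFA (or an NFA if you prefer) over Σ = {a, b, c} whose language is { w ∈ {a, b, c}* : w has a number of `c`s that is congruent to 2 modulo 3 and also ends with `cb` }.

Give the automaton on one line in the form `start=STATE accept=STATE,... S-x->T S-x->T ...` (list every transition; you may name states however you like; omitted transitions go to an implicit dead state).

Build one automaton per condition and run them in lockstep. The first has 3 states tracking the count of `c`s modulo 3; the second has 3 states tracking how much of the suffix `cb` has currently been matched. A product state is a pair (one from each), accepting exactly when both do.
9 states suffice.
        a   b   c  
>  q0   q0  q0  q1 
   q1   q2  q3  q4 
   q2   q2  q2  q4 
   q3   q2  q2  q4 
   q4   q5  q6  q7 
   q5   q5  q5  q7 
 * q6   q5  q5  q7 
   q7   q0  q8  q1 
   q8   q0  q0  q1 
(> = start, * = accepting)

start=q0 accept=q6 q0-a->q0 q0-b->q0 q0-c->q1 q1-a->q2 q1-b->q3 q1-c->q4 q2-a->q2 q2-b->q2 q2-c->q4 q3-a->q2 q3-b->q2 q3-c->q4 q4-a->q5 q4-b->q6 q4-c->q7 q5-a->q5 q5-b->q5 q5-c->q7 q6-a->q5 q6-b->q5 q6-c->q7 q7-a->q0 q7-b->q8 q7-c->q1 q8-a->q0 q8-b->q0 q8-c->q1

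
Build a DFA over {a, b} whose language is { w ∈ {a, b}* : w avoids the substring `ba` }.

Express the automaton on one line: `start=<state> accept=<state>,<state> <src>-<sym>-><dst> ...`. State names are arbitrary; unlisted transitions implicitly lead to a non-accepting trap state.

Track partial matches of the forbidden pattern `ba`. State S2 is a dead state reached once `ba` has occurred; every other state accepts. S0 means no part of `ba` is currently matched.
A 3-state machine:
        a   b  
>* S0   S0  S1 
 * S1   S2  S1 
   S2   S2  S2 
(> = start, * = accepting)

start=S0 accept=S0,S1 S0-a->S0 S0-b->S1 S1-a->S2 S1-b->S1 S2-a->S2 S2-b->S2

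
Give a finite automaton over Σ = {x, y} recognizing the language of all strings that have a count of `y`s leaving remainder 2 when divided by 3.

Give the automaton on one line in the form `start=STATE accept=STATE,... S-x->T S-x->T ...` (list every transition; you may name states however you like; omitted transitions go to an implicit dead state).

start=S0 accept=S2 S0-x->S0 S0-y->S1 S1-x->S1 S1-y->S2 S2-x->S2 S2-y->S0

The only thing that matters is how many `y`s have appeared, reduced mod 3. Use one state per residue: S0 for 0, …, S2 for 2. Reading `y` moves to the next residue; anything else stays put. S2 is accepting.
With 3 states:
        x   y  
>  S0   S0  S1 
   S1   S1  S2 
 * S2   S2  S0 
(> = start, * = accepting)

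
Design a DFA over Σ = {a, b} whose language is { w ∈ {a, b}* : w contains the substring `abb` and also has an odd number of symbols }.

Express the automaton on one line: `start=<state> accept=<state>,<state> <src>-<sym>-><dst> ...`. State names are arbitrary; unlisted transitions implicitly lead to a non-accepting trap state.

Run two small machines in parallel and take their product. The first has 4 states tracking whether and how much of `abb` has been seen; the second has 2 states tracking the input length modulo 2. A product state is a pair (one from each), accepting exactly when both do.
8 states suffice.
        a   b  
>  s0   s1  s2 
   s1   s3  s4 
   s2   s3  s0 
   s3   s1  s5 
   s4   s1  s6 
   s5   s3  s7 
 * s6   s7  s7 
   s7   s6  s6 
(> = start, * = accepting)

start=s0 accept=s6 s0-a->s1 s0-b->s2 s1-a->s3 s1-b->s4 s2-a->s3 s2-b->s0 s3-a->s1 s3-b->s5 s4-a->s1 s4-b->s6 s5-a->s3 s5-b->s7 s6-a->s7 s6-b->s7 s7-a->s6 s7-b->s6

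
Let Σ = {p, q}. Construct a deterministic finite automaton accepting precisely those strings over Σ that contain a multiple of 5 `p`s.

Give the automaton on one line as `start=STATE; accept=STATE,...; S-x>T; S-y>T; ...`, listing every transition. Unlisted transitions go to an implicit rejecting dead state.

The only thing that matters is how many `p`s have appeared, reduced mod 5. Use one state per residue: S0 for 0, …, S4 for 4. Reading `p` moves to the next residue; anything else stays put. S0 is accepting.
With 5 states:
        p   q  
>* S0   S1  S0 
   S1   S2  S1 
   S2   S3  S2 
   S3   S4  S3 
   S4   S0  S4 
(> = start, * = accepting)

start=S0; accept=S0; S0-p>S1; S0-q>S0; S1-p>S2; S1-q>S1; S2-p>S3; S2-q>S2; S3-p>S4; S3-q>S3; S4-p>S0; S4-q>S4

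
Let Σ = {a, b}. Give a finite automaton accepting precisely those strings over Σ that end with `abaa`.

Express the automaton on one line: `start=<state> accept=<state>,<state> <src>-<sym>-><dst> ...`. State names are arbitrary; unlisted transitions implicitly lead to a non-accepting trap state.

start=S0 accept=S4 S0-a->S1 S0-b->S0 S1-a->S1 S1-b->S2 S2-a->S3 S2-b->S0 S3-a->S4 S3-b->S2 S4-a->S1 S4-b->S2

Remember how much of `abaa` the current input suffix matches. State S0 means no match yet; S1 means the last symbol is `a`; S2 means the last 2 symbols are `ab`; S3 means the last 3 symbols are `aba`; S4 means the last 4 symbols are `abaa`. Only S4 accepts. On a mismatch, fall back to the longest proper suffix that is still a prefix of `abaa`.
A 5-state machine:
        a   b  
>  S0   S1  S0 
   S1   S1  S2 
   S2   S3  S0 
   S3   S4  S2 
 * S4   S1  S2 
(> = start, * = accepting)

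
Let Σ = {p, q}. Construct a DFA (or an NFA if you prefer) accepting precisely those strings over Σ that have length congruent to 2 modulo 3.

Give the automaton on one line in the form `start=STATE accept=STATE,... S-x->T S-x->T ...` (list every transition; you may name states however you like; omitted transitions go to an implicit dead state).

start=s0 accept=s2 s0-p->s1 s0-q->s1 s1-p->s2 s1-q->s2 s2-p->s0 s2-q->s0

Only the length mod 3 matters, so use a 3-cycle: from any state, every input symbol moves to the next state, wrapping s2 back to s0. Mark s2 accepting.
        p   q  
>  s0   s1  s1 
   s1   s2  s2 
 * s2   s0  s0 
(> = start, * = accepting)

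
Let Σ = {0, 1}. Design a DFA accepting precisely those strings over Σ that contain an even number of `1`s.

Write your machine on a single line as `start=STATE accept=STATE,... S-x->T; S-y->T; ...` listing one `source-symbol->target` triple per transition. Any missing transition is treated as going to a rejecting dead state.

start=A; accept=A; A-0->A; A-1->B; B-0->B; B-1->A

The only thing that matters is how many `1`s have appeared, reduced mod 2. Use one state per residue: A for 0, …, B for 1. Reading `1` moves to the next residue; anything else stays put. A is accepting.
2 states suffice.
       0  1 
>* A   A  B 
   B   B  A 
(> = start, * = accepting)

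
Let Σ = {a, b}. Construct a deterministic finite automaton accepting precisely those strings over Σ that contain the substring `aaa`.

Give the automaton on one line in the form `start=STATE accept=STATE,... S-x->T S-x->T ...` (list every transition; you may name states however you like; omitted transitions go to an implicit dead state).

States S0..S2 record the length of the longest prefix of `aaa` that matches the current input suffix. Reaching S3 means `aaa` has been seen, and we stay there forever. Accept from S3.
4 states suffice.
        a   b  
>  S0   S1  S0 
   S1   S2  S0 
   S2   S3  S0 
 * S3   S3  S3 
(> = start, * = accepting)

start=S0 accept=S3 S0-a->S1 S0-b->S0 S1-a->S2 S1-b->S0 S2-a->S3 S2-b->S0 S3-a->S3 S3-b->S3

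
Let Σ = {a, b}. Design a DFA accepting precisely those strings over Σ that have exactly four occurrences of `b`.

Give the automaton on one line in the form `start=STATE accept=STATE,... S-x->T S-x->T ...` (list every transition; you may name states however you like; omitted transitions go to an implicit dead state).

Only the number of `b`s matters, and only up to 5. Make a chain S0 → S1 → S2 → S3 → S4 → S5 advanced by each `b` (with S5 absorbing); every other symbol self-loops. The accepting set is {S4}.
6 states suffice.
        a   b  
>  S0   S0  S1 
   S1   S1  S2 
   S2   S2  S3 
   S3   S3  S4 
 * S4   S4  S5 
   S5   S5  S5 
(> = start, * = accepting)

start=S0 accept=S4 S0-a->S0 S0-b->S1 S1-a->S1 S1-b->S2 S2-a->S2 S2-b->S3 S3-a->S3 S3-b->S4 S4-a->S4 S4-b->S5 S5-a->S5 S5-b->S5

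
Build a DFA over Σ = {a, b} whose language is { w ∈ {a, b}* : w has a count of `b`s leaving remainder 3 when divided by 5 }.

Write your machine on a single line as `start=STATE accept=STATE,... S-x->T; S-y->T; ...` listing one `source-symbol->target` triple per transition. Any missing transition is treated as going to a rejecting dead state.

start=q0; accept=q3; q0-a->q0; q0-b->q1; q1-a->q1; q1-b->q2; q2-a->q2; q2-b->q3; q3-a->q3; q3-b->q4; q4-a->q4; q4-b->q0

Keep the running count of `b`s modulo 5: each `b` advances along the cycle q0 → q1 → q2 → q3 → q4 → q0 while other symbols loop. Accept at q3.
A 5-state machine:
        a   b  
>  q0   q0  q1 
   q1   q1  q2 
   q2   q2  q3 
 * q3   q3  q4 
   q4   q4  q0 
(> = start, * = accepting)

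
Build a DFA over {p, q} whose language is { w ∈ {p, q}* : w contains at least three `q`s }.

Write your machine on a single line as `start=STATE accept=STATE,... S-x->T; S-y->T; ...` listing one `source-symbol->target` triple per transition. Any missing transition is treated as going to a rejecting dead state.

start=s0; accept=s3,s4; s0-p->s0; s0-q->s1; s1-p->s1; s1-q->s2; s2-p->s2; s2-q->s3; s3-p->s3; s3-q->s4; s4-p->s4; s4-q->s4

Only the number of `q`s matters, and only up to 4. Make a chain s0 → s1 → s2 → s3 → s4 advanced by each `q` (with s4 absorbing); every other symbol self-loops. The accepting set is {s3, s4}.
        p   q  
>  s0   s0  s1 
   s1   s1  s2 
   s2   s2  s3 
 * s3   s3  s4 
 * s4   s4  s4 
(> = start, * = accepting)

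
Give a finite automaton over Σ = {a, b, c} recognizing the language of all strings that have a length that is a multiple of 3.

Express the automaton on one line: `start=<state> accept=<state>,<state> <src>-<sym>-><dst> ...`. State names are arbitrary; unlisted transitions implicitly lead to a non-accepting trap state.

start=S0 accept=S0 S0-a->S1 S0-b->S1 S0-c->S1 S1-a->S2 S1-b->S2 S1-c->S2 S2-a->S0 S2-b->S0 S2-c->S0

Count input length modulo 3: every symbol advances one step around the cycle S0 → S1 → S2 → S0. Accept at S0.
With 3 states:
        a   b   c  
>* S0   S1  S1  S1 
   S1   S2  S2  S2 
   S2   S0  S0  S0 
(> = start, * = accepting)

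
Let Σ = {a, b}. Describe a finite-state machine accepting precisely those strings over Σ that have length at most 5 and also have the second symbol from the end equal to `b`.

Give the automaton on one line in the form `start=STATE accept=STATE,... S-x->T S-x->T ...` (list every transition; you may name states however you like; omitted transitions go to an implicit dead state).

start=s0 accept=s5,s6,s9,s10,s13,s14 s0-a->s1 s0-b->s2 s1-a->s3 s1-b->s4 s2-a->s5 s2-b->s6 s3-a->s7 s3-b->s8 s4-a->s9 s4-b->s10 s5-a->s7 s5-b->s8 s6-a->s9 s6-b->s10 s7-a->s11 s7-b->s12 s8-a->s13 s8-b->s14 s9-a->s11 s9-b->s12 s10-a->s13 s10-b->s14 s11-a->s11 s11-b->s11 s12-a->s13 s12-b->s13 s13-a->s11 s13-b->s11 s14-a->s13 s14-b->s13

Build one automaton per condition and run them in lockstep. The first has 7 states tracking the input length, saturating at 6; the second has 7 states tracking the last 2 symbols read. A product state is a pair (one from each), accepting exactly when both do. After merging equivalent states the machine shrinks.
15 states suffice.
          a    b  
>  s0     s1   s2 
   s1     s3   s4 
   s2     s5   s6 
   s3     s7   s8 
   s4     s9  s10 
 * s5     s7   s8 
 * s6     s9  s10 
   s7    s11  s12 
   s8    s13  s14 
 * s9    s11  s12 
 * s10   s13  s14 
   s11   s11  s11 
   s12   s13  s13 
 * s13   s11  s11 
 * s14   s13  s13 
(> = start, * = accepting)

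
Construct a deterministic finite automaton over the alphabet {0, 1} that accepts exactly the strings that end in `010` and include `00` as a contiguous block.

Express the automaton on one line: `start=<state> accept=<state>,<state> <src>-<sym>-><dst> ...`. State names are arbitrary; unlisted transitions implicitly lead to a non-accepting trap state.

start=s0 accept=s4 s0-0->s1 s0-1->s0 s1-0->s2 s1-1->s0 s2-0->s2 s2-1->s3 s3-0->s4 s3-1->s5 s4-0->s2 s4-1->s3 s5-0->s2 s5-1->s5

Handle the two conditions separately and then intersect. One (4 states) tracks how much of the suffix `010` has currently been matched; the other (3 states) tracks whether and how much of `00` has been seen. Each combined state is a pair, one component from each; accept when both components accept. After merging equivalent states the machine shrinks.
With 6 states:
        0   1  
>  s0   s1  s0 
   s1   s2  s0 
   s2   s2  s3 
   s3   s4  s5 
 * s4   s2  s3 
   s5   s2  s5 
(> = start, * = accepting)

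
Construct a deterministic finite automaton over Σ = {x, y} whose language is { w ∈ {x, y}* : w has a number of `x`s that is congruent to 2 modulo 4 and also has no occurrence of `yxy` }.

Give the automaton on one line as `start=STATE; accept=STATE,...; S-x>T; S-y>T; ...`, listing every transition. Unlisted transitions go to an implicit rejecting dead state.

Handle the two conditions separately and then intersect. The first has 4 states tracking the count of `x`s modulo 4; the second has 4 states tracking partial matches of the forbidden pattern `yxy`. A product state is a pair (one from each), accepting exactly when both do.
          x    y  
>  S0     S1   S2 
   S1     S3   S4 
   S2     S5   S2 
 * S3     S6   S7 
   S4     S8   S4 
   S5     S3   S9 
   S6     S0  S10 
 * S7    S11   S7 
 * S8     S6  S12 
   S9    S12   S9 
   S10   S13  S10 
   S11    S0  S14 
   S12   S14  S12 
   S13    S1  S15 
   S14   S15  S14 
   S15    S9  S15 
(> = start, * = accepting)

start=S0; accept=S3,S7,S8; S0-x>S1; S0-y>S2; S1-x>S3; S1-y>S4; S2-x>S5; S2-y>S2; S3-x>S6; S3-y>S7; S4-x>S8; S4-y>S4; S5-x>S3; S5-y>S9; S6-x>S0; S6-y>S10; S7-x>S11; S7-y>S7; S8-x>S6; S8-y>S12; S9-x>S12; S9-y>S9; S10-x>S13; S10-y>S10; S11-x>S0; S11-y>S14; S12-x>S14; S12-y>S12; S13-x>S1; S13-y>S15; S14-x>S15; S14-y>S14; S15-x>S9; S15-y>S15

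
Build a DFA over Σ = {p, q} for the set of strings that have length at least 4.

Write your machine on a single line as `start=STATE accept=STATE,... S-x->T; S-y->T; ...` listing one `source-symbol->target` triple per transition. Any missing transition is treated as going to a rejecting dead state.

We only need to distinguish lengths 0, 1, …, 4, and '>4'. Chain A → B → C → D → E → F on every symbol, with F looping. Accepting states: {E, F}.
A 6-state machine:
       p  q 
>  A   B  B 
   B   C  C 
   C   D  D 
   D   E  E 
 * E   F  F 
 * F   F  F 
(> = start, * = accepting)

start=A; accept=E,F; A-p->B; A-q->B; B-p->C; B-q->C; C-p->D; C-q->D; D-p->E; D-q->E; E-p->F; E-q->F; F-p->F; F-q->F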